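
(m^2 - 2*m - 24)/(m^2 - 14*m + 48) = (m + 4)/(m - 8)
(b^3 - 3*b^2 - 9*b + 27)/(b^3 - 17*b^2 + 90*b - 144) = (b^2 - 9)/(b^2 - 14*b + 48)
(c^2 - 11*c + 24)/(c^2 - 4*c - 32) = (c - 3)/(c + 4)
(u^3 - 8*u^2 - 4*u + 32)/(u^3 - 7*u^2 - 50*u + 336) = (u^2 - 4)/(u^2 + u - 42)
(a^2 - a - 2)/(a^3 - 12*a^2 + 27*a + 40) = (a - 2)/(a^2 - 13*a + 40)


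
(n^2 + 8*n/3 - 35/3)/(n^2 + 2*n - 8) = (3*n^2 + 8*n - 35)/(3*(n^2 + 2*n - 8))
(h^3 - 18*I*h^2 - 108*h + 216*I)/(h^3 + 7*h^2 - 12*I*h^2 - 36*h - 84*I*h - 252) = (h - 6*I)/(h + 7)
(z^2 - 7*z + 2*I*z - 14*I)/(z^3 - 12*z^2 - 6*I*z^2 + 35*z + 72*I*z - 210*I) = (z + 2*I)/(z^2 - z*(5 + 6*I) + 30*I)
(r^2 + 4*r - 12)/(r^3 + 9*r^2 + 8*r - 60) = 1/(r + 5)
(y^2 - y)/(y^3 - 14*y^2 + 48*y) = (y - 1)/(y^2 - 14*y + 48)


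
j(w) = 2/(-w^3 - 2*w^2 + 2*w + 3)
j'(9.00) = 0.00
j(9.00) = 0.00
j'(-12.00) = 0.00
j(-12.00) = 0.00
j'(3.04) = 0.05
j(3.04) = -0.05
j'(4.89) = 0.01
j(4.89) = -0.01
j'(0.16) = -0.24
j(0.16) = 0.61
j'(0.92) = 1.50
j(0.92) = 0.84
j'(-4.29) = 0.05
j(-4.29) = 0.05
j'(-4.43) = 0.04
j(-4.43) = 0.05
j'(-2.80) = 1.53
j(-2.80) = 0.54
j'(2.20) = 0.26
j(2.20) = -0.15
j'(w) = 2*(3*w^2 + 4*w - 2)/(-w^3 - 2*w^2 + 2*w + 3)^2 = 2*(3*w^2 + 4*w - 2)/(w^3 + 2*w^2 - 2*w - 3)^2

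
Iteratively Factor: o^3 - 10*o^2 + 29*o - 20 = (o - 5)*(o^2 - 5*o + 4) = (o - 5)*(o - 4)*(o - 1)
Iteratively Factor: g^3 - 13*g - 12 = (g - 4)*(g^2 + 4*g + 3) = (g - 4)*(g + 1)*(g + 3)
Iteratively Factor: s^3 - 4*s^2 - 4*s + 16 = (s - 2)*(s^2 - 2*s - 8) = (s - 4)*(s - 2)*(s + 2)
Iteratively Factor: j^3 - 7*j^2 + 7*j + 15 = (j - 3)*(j^2 - 4*j - 5) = (j - 3)*(j + 1)*(j - 5)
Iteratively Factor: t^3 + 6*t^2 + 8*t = (t)*(t^2 + 6*t + 8) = t*(t + 2)*(t + 4)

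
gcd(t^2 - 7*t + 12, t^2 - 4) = 1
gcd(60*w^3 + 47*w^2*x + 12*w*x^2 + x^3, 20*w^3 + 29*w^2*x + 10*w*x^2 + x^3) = 20*w^2 + 9*w*x + x^2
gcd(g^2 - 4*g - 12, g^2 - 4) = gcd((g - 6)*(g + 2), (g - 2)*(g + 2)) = g + 2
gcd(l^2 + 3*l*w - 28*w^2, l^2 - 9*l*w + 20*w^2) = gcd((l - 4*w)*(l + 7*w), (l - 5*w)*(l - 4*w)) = -l + 4*w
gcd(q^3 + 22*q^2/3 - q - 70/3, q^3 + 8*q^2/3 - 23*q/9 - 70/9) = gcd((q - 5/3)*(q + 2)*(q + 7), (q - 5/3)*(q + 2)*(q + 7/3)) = q^2 + q/3 - 10/3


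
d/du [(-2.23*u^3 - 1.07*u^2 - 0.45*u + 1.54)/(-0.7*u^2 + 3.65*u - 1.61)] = (1.561*u^4 - 16.279*u^3 + 6.5504*u^2 + 5.6014*u - 4.8965)/(0.49*u^4 - 5.11*u^3 + 15.5765*u^2 - 11.753*u + 2.5921)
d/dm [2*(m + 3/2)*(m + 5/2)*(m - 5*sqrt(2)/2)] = 6*m^2 - 10*sqrt(2)*m + 16*m - 20*sqrt(2) + 15/2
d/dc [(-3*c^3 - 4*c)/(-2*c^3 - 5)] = (-16*c^3 + 45*c^2 + 20)/(4*c^6 + 20*c^3 + 25)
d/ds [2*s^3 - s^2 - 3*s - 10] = 6*s^2 - 2*s - 3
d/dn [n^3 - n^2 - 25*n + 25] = 3*n^2 - 2*n - 25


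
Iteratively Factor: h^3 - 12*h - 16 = (h + 2)*(h^2 - 2*h - 8) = (h - 4)*(h + 2)*(h + 2)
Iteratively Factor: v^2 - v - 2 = (v - 2)*(v + 1)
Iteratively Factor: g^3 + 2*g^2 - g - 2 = (g - 1)*(g^2 + 3*g + 2) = (g - 1)*(g + 1)*(g + 2)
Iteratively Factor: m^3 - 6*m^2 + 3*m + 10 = (m - 2)*(m^2 - 4*m - 5) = (m - 5)*(m - 2)*(m + 1)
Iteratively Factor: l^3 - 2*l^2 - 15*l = (l)*(l^2 - 2*l - 15) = l*(l + 3)*(l - 5)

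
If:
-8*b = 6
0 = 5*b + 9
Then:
No Solution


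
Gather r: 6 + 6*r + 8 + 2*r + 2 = 8*r + 16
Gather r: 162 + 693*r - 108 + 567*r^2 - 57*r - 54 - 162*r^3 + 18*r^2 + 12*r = -162*r^3 + 585*r^2 + 648*r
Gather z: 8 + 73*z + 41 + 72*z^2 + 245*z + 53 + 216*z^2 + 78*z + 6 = 288*z^2 + 396*z + 108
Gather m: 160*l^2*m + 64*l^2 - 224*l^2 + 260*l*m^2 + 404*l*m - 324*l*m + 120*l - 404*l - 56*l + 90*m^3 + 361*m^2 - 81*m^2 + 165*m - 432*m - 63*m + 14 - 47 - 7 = -160*l^2 - 340*l + 90*m^3 + m^2*(260*l + 280) + m*(160*l^2 + 80*l - 330) - 40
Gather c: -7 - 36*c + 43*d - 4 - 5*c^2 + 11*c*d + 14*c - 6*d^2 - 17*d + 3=-5*c^2 + c*(11*d - 22) - 6*d^2 + 26*d - 8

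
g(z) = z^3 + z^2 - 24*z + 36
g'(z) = 3*z^2 + 2*z - 24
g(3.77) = 13.32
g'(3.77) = 26.18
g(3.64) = 10.12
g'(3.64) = 23.03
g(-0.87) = 56.98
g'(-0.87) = -23.47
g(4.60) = 44.10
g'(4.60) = 48.68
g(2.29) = -1.71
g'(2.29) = -3.69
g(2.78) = -1.51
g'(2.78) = 4.75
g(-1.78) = 76.25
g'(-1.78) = -18.05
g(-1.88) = 78.01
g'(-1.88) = -17.16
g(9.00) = 630.00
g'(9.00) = 237.00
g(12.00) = 1620.00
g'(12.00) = 432.00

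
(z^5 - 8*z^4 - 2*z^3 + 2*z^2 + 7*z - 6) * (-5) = -5*z^5 + 40*z^4 + 10*z^3 - 10*z^2 - 35*z + 30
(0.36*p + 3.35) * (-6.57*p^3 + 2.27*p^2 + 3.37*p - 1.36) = -2.3652*p^4 - 21.1923*p^3 + 8.8177*p^2 + 10.7999*p - 4.556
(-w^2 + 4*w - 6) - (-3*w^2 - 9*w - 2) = 2*w^2 + 13*w - 4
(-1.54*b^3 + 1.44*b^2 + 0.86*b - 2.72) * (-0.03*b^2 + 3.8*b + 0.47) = 0.0462*b^5 - 5.8952*b^4 + 4.7224*b^3 + 4.0264*b^2 - 9.9318*b - 1.2784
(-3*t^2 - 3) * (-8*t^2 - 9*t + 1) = 24*t^4 + 27*t^3 + 21*t^2 + 27*t - 3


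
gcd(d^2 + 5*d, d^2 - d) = d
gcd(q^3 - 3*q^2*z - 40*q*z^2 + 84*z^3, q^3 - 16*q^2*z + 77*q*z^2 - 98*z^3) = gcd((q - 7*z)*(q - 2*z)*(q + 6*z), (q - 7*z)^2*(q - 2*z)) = q^2 - 9*q*z + 14*z^2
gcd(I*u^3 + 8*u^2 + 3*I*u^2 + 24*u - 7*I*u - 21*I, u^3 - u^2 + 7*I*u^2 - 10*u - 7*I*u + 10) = 1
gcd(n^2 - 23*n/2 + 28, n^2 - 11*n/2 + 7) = n - 7/2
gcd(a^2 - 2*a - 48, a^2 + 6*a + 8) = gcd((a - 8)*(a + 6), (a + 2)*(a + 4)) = 1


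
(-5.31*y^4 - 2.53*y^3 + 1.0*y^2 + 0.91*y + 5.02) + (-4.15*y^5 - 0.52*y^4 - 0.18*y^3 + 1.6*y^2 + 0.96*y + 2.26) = -4.15*y^5 - 5.83*y^4 - 2.71*y^3 + 2.6*y^2 + 1.87*y + 7.28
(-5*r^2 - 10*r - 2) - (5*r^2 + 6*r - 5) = -10*r^2 - 16*r + 3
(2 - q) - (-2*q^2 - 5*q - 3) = 2*q^2 + 4*q + 5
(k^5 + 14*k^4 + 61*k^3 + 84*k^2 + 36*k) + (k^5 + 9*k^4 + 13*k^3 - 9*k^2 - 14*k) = 2*k^5 + 23*k^4 + 74*k^3 + 75*k^2 + 22*k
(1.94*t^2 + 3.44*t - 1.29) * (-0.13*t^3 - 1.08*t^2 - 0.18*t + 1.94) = -0.2522*t^5 - 2.5424*t^4 - 3.8967*t^3 + 4.5376*t^2 + 6.9058*t - 2.5026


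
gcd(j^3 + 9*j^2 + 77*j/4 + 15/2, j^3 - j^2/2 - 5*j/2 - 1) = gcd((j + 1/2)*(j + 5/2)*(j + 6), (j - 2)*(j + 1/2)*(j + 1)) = j + 1/2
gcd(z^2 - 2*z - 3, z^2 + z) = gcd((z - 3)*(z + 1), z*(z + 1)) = z + 1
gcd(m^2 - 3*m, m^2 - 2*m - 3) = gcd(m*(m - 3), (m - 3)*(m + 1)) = m - 3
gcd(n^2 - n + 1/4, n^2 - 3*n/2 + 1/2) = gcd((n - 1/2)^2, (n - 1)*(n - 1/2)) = n - 1/2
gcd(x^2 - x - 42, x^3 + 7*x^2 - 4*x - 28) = 1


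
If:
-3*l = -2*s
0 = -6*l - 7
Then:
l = -7/6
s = -7/4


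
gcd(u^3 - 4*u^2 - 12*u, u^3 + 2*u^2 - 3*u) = u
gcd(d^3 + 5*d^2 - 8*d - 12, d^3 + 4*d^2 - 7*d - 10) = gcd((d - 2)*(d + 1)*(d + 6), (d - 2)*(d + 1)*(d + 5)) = d^2 - d - 2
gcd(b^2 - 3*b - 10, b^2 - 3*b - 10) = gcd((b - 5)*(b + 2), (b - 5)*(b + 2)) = b^2 - 3*b - 10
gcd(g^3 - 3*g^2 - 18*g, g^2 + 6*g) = g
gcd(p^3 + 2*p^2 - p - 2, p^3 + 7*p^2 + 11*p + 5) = p + 1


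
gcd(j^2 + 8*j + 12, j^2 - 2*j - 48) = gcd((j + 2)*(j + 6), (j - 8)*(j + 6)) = j + 6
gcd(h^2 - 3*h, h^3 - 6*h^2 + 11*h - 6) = h - 3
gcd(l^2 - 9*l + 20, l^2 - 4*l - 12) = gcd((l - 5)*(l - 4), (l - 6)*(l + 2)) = 1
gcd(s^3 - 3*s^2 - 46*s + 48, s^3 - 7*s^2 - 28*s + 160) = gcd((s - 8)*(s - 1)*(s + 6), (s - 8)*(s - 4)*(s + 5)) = s - 8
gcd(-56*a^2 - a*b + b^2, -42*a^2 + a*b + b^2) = 7*a + b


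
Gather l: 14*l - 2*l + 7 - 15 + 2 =12*l - 6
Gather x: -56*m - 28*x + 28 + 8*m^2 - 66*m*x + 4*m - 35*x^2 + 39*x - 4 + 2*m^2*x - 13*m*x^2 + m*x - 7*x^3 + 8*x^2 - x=8*m^2 - 52*m - 7*x^3 + x^2*(-13*m - 27) + x*(2*m^2 - 65*m + 10) + 24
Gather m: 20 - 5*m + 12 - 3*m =32 - 8*m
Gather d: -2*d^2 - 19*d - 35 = -2*d^2 - 19*d - 35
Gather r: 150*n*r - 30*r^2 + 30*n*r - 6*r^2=180*n*r - 36*r^2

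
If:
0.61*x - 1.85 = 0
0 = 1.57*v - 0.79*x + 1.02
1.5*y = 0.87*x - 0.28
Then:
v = 0.88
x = 3.03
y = 1.57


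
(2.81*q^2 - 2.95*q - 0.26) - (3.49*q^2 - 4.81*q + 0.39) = -0.68*q^2 + 1.86*q - 0.65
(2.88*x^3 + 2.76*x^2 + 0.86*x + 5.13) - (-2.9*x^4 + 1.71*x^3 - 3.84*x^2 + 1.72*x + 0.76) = 2.9*x^4 + 1.17*x^3 + 6.6*x^2 - 0.86*x + 4.37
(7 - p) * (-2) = 2*p - 14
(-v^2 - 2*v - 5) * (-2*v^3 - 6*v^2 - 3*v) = 2*v^5 + 10*v^4 + 25*v^3 + 36*v^2 + 15*v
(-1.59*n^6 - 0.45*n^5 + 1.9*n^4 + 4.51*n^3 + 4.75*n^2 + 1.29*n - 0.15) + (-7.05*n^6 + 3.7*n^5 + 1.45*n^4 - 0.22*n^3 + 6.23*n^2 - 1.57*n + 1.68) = -8.64*n^6 + 3.25*n^5 + 3.35*n^4 + 4.29*n^3 + 10.98*n^2 - 0.28*n + 1.53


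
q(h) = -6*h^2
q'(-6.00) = 72.00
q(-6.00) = -216.00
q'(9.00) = -108.00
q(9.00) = -486.00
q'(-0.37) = 4.44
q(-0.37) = -0.82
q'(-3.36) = 40.32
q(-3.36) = -67.74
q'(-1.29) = 15.48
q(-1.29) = -9.98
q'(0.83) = -9.96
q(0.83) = -4.13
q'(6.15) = -73.80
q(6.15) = -226.94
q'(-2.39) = 28.68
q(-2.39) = -34.27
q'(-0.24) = 2.88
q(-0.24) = -0.35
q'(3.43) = -41.16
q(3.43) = -70.59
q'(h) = -12*h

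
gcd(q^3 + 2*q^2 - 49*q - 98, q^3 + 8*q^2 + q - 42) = q + 7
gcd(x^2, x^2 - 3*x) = x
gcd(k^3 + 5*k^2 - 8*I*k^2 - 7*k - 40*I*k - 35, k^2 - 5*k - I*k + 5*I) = k - I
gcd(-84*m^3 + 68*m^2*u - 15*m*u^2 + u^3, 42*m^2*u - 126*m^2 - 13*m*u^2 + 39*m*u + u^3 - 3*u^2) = 42*m^2 - 13*m*u + u^2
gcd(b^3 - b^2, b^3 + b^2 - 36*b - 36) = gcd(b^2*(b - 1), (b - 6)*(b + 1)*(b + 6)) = 1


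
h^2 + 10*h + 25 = (h + 5)^2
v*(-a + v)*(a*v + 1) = -a^2*v^2 + a*v^3 - a*v + v^2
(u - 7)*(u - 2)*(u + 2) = u^3 - 7*u^2 - 4*u + 28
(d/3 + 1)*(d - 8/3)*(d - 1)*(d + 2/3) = d^4/3 - 79*d^2/27 + 22*d/27 + 16/9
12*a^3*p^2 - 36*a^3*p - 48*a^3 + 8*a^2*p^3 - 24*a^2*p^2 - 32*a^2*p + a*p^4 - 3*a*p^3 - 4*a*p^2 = (2*a + p)*(6*a + p)*(p - 4)*(a*p + a)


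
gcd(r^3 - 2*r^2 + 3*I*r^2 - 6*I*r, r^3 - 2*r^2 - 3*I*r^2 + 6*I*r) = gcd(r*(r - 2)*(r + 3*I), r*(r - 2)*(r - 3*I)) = r^2 - 2*r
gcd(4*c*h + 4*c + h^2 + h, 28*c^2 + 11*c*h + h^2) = 4*c + h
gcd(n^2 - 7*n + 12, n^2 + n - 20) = n - 4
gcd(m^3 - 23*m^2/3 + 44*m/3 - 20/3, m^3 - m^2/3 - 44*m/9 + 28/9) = m^2 - 8*m/3 + 4/3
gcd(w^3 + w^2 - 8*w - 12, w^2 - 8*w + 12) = 1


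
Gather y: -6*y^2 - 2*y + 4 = -6*y^2 - 2*y + 4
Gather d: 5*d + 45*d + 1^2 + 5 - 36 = 50*d - 30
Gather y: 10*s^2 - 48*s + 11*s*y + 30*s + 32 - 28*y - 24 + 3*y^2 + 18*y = 10*s^2 - 18*s + 3*y^2 + y*(11*s - 10) + 8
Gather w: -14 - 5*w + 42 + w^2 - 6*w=w^2 - 11*w + 28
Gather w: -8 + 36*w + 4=36*w - 4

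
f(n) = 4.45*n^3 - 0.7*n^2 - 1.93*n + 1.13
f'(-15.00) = 3022.82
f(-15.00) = -15146.17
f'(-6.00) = 487.07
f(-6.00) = -973.69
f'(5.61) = 410.37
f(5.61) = 753.96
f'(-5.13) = 356.58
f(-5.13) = -608.17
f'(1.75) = 36.50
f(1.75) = 19.46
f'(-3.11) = 131.55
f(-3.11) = -133.50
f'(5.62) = 411.85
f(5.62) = 758.07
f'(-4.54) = 279.59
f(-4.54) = -420.95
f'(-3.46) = 162.73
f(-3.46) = -184.90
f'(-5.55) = 417.05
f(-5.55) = -770.46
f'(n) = 13.35*n^2 - 1.4*n - 1.93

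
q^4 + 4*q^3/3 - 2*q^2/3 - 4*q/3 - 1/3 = (q - 1)*(q + 1/3)*(q + 1)^2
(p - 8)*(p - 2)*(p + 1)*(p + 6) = p^4 - 3*p^3 - 48*p^2 + 52*p + 96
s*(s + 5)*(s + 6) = s^3 + 11*s^2 + 30*s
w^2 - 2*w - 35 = (w - 7)*(w + 5)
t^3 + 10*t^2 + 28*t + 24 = (t + 2)^2*(t + 6)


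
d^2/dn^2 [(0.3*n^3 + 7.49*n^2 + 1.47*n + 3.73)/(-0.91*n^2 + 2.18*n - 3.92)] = (-32.863058*n^3 + 157.15917*n^2 + 48.200628*n - 264.154328)/(0.753571*n^6 - 5.415774*n^5 + 22.712508*n^4 - 57.019208*n^3 + 97.838496*n^2 - 100.496256*n + 60.236288)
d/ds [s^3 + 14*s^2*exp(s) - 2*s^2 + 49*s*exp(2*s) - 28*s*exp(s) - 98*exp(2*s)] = 14*s^2*exp(s) + 3*s^2 + 98*s*exp(2*s) - 4*s - 147*exp(2*s) - 28*exp(s)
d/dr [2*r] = 2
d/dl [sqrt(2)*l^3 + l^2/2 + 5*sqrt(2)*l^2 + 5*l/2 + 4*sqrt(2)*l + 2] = 3*sqrt(2)*l^2 + l + 10*sqrt(2)*l + 5/2 + 4*sqrt(2)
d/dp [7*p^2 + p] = 14*p + 1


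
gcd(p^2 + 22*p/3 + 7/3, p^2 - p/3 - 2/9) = p + 1/3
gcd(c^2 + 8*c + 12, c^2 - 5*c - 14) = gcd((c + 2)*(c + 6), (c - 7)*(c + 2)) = c + 2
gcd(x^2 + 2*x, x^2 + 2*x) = x^2 + 2*x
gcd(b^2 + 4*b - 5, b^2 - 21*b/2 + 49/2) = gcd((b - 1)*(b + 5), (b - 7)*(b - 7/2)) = 1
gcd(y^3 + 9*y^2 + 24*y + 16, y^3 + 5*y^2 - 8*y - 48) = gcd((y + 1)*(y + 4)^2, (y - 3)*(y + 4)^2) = y^2 + 8*y + 16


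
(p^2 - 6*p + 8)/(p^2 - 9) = (p^2 - 6*p + 8)/(p^2 - 9)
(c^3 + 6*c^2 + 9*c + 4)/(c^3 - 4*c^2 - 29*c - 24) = (c^2 + 5*c + 4)/(c^2 - 5*c - 24)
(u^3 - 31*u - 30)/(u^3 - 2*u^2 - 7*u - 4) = (u^2 - u - 30)/(u^2 - 3*u - 4)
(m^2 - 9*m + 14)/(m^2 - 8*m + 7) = (m - 2)/(m - 1)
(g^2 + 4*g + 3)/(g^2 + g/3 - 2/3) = 3*(g + 3)/(3*g - 2)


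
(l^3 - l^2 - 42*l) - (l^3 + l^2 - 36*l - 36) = -2*l^2 - 6*l + 36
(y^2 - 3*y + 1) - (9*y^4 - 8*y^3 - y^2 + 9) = -9*y^4 + 8*y^3 + 2*y^2 - 3*y - 8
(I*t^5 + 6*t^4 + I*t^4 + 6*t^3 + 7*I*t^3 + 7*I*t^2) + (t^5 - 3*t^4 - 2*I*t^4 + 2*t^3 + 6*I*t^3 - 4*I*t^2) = t^5 + I*t^5 + 3*t^4 - I*t^4 + 8*t^3 + 13*I*t^3 + 3*I*t^2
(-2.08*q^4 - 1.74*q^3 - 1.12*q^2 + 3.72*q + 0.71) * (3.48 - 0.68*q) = 1.4144*q^5 - 6.0552*q^4 - 5.2936*q^3 - 6.4272*q^2 + 12.4628*q + 2.4708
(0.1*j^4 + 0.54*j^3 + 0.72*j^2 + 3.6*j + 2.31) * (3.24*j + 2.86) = 0.324*j^5 + 2.0356*j^4 + 3.8772*j^3 + 13.7232*j^2 + 17.7804*j + 6.6066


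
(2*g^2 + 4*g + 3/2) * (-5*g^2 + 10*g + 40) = -10*g^4 + 225*g^2/2 + 175*g + 60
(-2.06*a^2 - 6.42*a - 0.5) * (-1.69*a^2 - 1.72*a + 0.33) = 3.4814*a^4 + 14.393*a^3 + 11.2076*a^2 - 1.2586*a - 0.165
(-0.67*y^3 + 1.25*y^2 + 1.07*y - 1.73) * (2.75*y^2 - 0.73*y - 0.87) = -1.8425*y^5 + 3.9266*y^4 + 2.6129*y^3 - 6.6261*y^2 + 0.332*y + 1.5051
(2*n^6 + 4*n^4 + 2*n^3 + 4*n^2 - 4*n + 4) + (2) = 2*n^6 + 4*n^4 + 2*n^3 + 4*n^2 - 4*n + 6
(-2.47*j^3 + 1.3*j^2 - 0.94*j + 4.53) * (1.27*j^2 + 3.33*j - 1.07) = -3.1369*j^5 - 6.5741*j^4 + 5.7781*j^3 + 1.2319*j^2 + 16.0907*j - 4.8471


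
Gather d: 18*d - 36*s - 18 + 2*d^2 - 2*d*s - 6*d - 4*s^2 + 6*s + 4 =2*d^2 + d*(12 - 2*s) - 4*s^2 - 30*s - 14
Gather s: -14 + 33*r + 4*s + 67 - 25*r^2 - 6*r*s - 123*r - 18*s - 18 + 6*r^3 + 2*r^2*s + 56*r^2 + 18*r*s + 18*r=6*r^3 + 31*r^2 - 72*r + s*(2*r^2 + 12*r - 14) + 35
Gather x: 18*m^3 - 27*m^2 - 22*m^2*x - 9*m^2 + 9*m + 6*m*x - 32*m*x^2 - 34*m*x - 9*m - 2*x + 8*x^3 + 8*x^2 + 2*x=18*m^3 - 36*m^2 + 8*x^3 + x^2*(8 - 32*m) + x*(-22*m^2 - 28*m)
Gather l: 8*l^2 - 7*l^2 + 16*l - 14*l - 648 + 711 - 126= l^2 + 2*l - 63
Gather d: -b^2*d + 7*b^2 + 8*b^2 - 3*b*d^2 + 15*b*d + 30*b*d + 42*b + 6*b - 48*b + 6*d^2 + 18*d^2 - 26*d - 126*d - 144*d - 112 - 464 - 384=15*b^2 + d^2*(24 - 3*b) + d*(-b^2 + 45*b - 296) - 960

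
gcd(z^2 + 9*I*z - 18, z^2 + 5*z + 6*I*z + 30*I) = z + 6*I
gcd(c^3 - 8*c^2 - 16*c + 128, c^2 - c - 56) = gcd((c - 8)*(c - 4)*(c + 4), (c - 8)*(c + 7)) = c - 8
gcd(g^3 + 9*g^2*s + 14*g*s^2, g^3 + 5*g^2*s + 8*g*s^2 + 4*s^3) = g + 2*s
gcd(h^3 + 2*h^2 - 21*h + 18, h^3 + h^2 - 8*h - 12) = h - 3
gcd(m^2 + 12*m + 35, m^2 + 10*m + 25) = m + 5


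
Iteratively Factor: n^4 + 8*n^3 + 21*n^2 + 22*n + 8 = (n + 2)*(n^3 + 6*n^2 + 9*n + 4) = (n + 1)*(n + 2)*(n^2 + 5*n + 4) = (n + 1)*(n + 2)*(n + 4)*(n + 1)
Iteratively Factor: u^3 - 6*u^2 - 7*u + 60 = (u - 4)*(u^2 - 2*u - 15) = (u - 4)*(u + 3)*(u - 5)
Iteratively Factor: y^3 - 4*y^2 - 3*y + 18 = (y - 3)*(y^2 - y - 6) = (y - 3)*(y + 2)*(y - 3)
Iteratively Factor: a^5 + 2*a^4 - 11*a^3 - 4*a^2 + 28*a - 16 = (a + 2)*(a^4 - 11*a^2 + 18*a - 8) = (a - 1)*(a + 2)*(a^3 + a^2 - 10*a + 8) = (a - 1)*(a + 2)*(a + 4)*(a^2 - 3*a + 2) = (a - 2)*(a - 1)*(a + 2)*(a + 4)*(a - 1)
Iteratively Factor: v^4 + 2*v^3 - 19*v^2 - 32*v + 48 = (v + 4)*(v^3 - 2*v^2 - 11*v + 12) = (v - 1)*(v + 4)*(v^2 - v - 12) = (v - 1)*(v + 3)*(v + 4)*(v - 4)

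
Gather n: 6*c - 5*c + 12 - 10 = c + 2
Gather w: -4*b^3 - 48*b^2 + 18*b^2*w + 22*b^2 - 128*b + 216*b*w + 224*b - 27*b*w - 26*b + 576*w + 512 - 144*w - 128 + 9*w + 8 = -4*b^3 - 26*b^2 + 70*b + w*(18*b^2 + 189*b + 441) + 392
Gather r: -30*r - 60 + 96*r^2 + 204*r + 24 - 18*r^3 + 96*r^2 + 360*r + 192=-18*r^3 + 192*r^2 + 534*r + 156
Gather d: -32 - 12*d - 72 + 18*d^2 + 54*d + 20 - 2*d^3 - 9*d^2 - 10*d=-2*d^3 + 9*d^2 + 32*d - 84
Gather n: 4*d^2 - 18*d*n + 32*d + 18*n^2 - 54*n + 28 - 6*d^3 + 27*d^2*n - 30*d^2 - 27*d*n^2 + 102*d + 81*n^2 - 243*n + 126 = -6*d^3 - 26*d^2 + 134*d + n^2*(99 - 27*d) + n*(27*d^2 - 18*d - 297) + 154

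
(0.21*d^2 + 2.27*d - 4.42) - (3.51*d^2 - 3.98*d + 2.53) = -3.3*d^2 + 6.25*d - 6.95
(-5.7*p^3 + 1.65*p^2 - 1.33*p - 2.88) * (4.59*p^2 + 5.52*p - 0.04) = -26.163*p^5 - 23.8905*p^4 + 3.2313*p^3 - 20.6268*p^2 - 15.8444*p + 0.1152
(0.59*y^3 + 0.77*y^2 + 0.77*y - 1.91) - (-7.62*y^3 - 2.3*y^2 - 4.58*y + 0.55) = 8.21*y^3 + 3.07*y^2 + 5.35*y - 2.46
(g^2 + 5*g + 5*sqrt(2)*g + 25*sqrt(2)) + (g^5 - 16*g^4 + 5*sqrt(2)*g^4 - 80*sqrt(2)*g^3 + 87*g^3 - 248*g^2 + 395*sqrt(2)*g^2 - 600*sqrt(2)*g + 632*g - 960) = g^5 - 16*g^4 + 5*sqrt(2)*g^4 - 80*sqrt(2)*g^3 + 87*g^3 - 247*g^2 + 395*sqrt(2)*g^2 - 595*sqrt(2)*g + 637*g - 960 + 25*sqrt(2)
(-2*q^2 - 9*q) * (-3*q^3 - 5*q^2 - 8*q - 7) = 6*q^5 + 37*q^4 + 61*q^3 + 86*q^2 + 63*q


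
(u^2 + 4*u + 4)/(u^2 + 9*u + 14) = (u + 2)/(u + 7)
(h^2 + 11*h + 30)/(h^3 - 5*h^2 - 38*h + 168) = (h + 5)/(h^2 - 11*h + 28)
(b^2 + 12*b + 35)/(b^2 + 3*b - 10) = (b + 7)/(b - 2)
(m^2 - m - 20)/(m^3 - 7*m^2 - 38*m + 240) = (m + 4)/(m^2 - 2*m - 48)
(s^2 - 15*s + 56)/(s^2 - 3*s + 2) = (s^2 - 15*s + 56)/(s^2 - 3*s + 2)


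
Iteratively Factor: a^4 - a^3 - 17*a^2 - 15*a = (a + 1)*(a^3 - 2*a^2 - 15*a) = (a - 5)*(a + 1)*(a^2 + 3*a) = (a - 5)*(a + 1)*(a + 3)*(a)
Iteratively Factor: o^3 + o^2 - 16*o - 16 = (o + 4)*(o^2 - 3*o - 4) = (o + 1)*(o + 4)*(o - 4)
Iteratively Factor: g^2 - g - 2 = (g - 2)*(g + 1)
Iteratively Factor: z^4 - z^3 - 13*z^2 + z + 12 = (z - 1)*(z^3 - 13*z - 12) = (z - 1)*(z + 3)*(z^2 - 3*z - 4) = (z - 1)*(z + 1)*(z + 3)*(z - 4)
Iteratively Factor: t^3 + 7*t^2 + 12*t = (t + 4)*(t^2 + 3*t) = t*(t + 4)*(t + 3)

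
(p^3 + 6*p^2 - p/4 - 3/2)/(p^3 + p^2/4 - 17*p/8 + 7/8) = 2*(2*p^2 + 13*p + 6)/(4*p^2 + 3*p - 7)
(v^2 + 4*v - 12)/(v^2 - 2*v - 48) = (v - 2)/(v - 8)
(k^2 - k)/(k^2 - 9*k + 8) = k/(k - 8)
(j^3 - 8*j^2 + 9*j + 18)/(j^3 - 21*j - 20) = (j^2 - 9*j + 18)/(j^2 - j - 20)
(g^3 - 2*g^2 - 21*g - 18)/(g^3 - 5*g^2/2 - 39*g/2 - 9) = 2*(g + 1)/(2*g + 1)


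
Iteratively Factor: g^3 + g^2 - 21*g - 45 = (g + 3)*(g^2 - 2*g - 15) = (g + 3)^2*(g - 5)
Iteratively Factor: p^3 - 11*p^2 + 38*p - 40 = (p - 4)*(p^2 - 7*p + 10) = (p - 4)*(p - 2)*(p - 5)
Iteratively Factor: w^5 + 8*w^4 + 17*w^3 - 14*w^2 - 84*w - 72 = (w + 3)*(w^4 + 5*w^3 + 2*w^2 - 20*w - 24) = (w + 3)^2*(w^3 + 2*w^2 - 4*w - 8) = (w + 2)*(w + 3)^2*(w^2 - 4) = (w + 2)^2*(w + 3)^2*(w - 2)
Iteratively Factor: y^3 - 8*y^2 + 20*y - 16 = (y - 2)*(y^2 - 6*y + 8) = (y - 2)^2*(y - 4)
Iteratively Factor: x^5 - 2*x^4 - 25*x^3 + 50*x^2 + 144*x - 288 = (x + 3)*(x^4 - 5*x^3 - 10*x^2 + 80*x - 96) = (x - 2)*(x + 3)*(x^3 - 3*x^2 - 16*x + 48) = (x - 2)*(x + 3)*(x + 4)*(x^2 - 7*x + 12) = (x - 4)*(x - 2)*(x + 3)*(x + 4)*(x - 3)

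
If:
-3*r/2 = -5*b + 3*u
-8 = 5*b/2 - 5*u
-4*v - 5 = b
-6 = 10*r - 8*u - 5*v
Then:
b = 1953/1235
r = 121/247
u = 1181/494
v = -2032/1235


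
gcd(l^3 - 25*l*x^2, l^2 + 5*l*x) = l^2 + 5*l*x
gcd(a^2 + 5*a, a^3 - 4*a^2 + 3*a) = a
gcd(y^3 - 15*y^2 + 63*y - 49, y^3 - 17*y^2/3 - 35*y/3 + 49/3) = y^2 - 8*y + 7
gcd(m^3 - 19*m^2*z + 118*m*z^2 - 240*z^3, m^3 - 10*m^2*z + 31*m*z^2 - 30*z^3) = -m + 5*z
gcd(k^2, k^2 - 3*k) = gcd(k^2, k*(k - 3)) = k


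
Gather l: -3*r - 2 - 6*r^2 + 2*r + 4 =-6*r^2 - r + 2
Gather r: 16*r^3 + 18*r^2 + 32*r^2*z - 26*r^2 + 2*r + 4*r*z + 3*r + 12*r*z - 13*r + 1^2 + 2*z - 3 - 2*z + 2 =16*r^3 + r^2*(32*z - 8) + r*(16*z - 8)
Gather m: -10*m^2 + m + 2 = -10*m^2 + m + 2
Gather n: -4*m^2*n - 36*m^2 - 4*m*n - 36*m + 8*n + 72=-36*m^2 - 36*m + n*(-4*m^2 - 4*m + 8) + 72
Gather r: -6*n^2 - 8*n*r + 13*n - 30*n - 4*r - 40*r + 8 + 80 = -6*n^2 - 17*n + r*(-8*n - 44) + 88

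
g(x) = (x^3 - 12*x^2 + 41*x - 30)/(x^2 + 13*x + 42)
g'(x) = (-2*x - 13)*(x^3 - 12*x^2 + 41*x - 30)/(x^2 + 13*x + 42)^2 + (3*x^2 - 24*x + 41)/(x^2 + 13*x + 42) = (x^4 + 26*x^3 - 71*x^2 - 948*x + 2112)/(x^4 + 26*x^3 + 253*x^2 + 1092*x + 1764)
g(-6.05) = 19762.63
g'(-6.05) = 368218.17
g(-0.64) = -1.80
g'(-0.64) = 2.31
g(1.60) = 0.14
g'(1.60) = 0.12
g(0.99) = -0.00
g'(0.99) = 0.36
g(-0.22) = -1.01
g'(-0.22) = 1.51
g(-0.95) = -2.64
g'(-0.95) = 3.14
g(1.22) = 0.07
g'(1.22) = 0.26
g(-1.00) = -2.80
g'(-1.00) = 3.29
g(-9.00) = -350.00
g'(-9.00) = -208.33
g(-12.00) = -132.60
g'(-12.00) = -23.25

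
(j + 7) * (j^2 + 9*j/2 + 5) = j^3 + 23*j^2/2 + 73*j/2 + 35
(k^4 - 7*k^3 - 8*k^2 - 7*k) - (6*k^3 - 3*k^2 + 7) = k^4 - 13*k^3 - 5*k^2 - 7*k - 7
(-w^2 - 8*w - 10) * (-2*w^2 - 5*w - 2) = 2*w^4 + 21*w^3 + 62*w^2 + 66*w + 20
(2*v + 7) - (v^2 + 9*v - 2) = -v^2 - 7*v + 9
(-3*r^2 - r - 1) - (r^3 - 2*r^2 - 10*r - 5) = -r^3 - r^2 + 9*r + 4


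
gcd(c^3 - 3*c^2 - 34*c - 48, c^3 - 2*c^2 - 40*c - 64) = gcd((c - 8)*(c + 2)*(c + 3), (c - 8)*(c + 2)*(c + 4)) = c^2 - 6*c - 16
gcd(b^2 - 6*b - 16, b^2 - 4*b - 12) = b + 2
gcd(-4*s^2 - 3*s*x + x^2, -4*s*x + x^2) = -4*s + x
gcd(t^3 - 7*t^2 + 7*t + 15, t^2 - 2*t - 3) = t^2 - 2*t - 3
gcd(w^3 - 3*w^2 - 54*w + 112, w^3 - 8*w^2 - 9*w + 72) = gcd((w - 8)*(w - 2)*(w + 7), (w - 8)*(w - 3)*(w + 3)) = w - 8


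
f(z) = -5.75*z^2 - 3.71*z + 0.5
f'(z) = -11.5*z - 3.71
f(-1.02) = -1.70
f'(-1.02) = 8.02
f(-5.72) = -166.41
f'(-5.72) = 62.07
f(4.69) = -143.38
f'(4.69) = -57.64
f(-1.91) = -13.39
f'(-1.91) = 18.26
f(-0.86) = -0.56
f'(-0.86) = 6.18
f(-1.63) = -8.73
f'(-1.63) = 15.04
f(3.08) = -65.47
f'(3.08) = -39.13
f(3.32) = -75.20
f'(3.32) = -41.89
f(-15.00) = -1237.60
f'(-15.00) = 168.79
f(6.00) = -228.76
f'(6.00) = -72.71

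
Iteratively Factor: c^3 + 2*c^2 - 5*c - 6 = (c + 3)*(c^2 - c - 2) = (c - 2)*(c + 3)*(c + 1)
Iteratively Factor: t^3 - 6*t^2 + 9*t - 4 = (t - 1)*(t^2 - 5*t + 4) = (t - 1)^2*(t - 4)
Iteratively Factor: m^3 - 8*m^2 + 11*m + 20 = (m + 1)*(m^2 - 9*m + 20) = (m - 4)*(m + 1)*(m - 5)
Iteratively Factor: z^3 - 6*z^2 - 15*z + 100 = (z - 5)*(z^2 - z - 20) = (z - 5)*(z + 4)*(z - 5)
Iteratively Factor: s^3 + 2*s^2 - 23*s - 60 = (s - 5)*(s^2 + 7*s + 12) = (s - 5)*(s + 4)*(s + 3)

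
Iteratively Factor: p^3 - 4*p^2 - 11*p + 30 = (p - 5)*(p^2 + p - 6) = (p - 5)*(p - 2)*(p + 3)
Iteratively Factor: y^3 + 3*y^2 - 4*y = (y + 4)*(y^2 - y) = y*(y + 4)*(y - 1)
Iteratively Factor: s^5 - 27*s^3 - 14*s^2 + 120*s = (s + 3)*(s^4 - 3*s^3 - 18*s^2 + 40*s) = (s - 2)*(s + 3)*(s^3 - s^2 - 20*s) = s*(s - 2)*(s + 3)*(s^2 - s - 20) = s*(s - 2)*(s + 3)*(s + 4)*(s - 5)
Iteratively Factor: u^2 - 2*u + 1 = (u - 1)*(u - 1)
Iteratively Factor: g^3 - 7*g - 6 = (g + 1)*(g^2 - g - 6) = (g - 3)*(g + 1)*(g + 2)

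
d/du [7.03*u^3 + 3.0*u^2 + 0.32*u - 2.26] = 21.09*u^2 + 6.0*u + 0.32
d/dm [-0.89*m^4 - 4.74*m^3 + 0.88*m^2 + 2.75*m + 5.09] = -3.56*m^3 - 14.22*m^2 + 1.76*m + 2.75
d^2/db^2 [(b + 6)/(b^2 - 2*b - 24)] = 2*((-3*b - 4)*(-b^2 + 2*b + 24) - 4*(b - 1)^2*(b + 6))/(-b^2 + 2*b + 24)^3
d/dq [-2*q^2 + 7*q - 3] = 7 - 4*q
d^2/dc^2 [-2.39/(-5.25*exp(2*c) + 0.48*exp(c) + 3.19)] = ((1.1472 - 50.19*exp(c))*(-5.25*exp(2*c) + 0.48*exp(c) + 3.19) - 2.39*(10.5*exp(c) - 0.48)*(21.0*exp(c) - 0.96)*exp(c))*exp(c)/(-5.25*exp(2*c) + 0.48*exp(c) + 3.19)^3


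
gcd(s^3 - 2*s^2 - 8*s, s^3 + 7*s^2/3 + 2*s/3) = s^2 + 2*s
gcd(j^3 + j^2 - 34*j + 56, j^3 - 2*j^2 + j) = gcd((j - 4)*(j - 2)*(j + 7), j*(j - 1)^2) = 1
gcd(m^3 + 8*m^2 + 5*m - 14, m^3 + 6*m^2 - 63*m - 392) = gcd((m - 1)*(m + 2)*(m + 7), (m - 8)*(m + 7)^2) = m + 7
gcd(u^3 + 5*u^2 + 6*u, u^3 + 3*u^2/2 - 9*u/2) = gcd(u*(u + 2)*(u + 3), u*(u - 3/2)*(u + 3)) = u^2 + 3*u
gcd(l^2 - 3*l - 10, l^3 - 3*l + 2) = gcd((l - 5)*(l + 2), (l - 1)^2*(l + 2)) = l + 2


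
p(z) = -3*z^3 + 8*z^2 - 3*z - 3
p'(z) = -9*z^2 + 16*z - 3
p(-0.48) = 0.61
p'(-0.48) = -12.75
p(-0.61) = 2.49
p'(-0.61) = -16.11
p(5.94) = -367.30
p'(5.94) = -225.51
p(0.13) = -3.26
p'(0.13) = -1.07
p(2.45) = -6.45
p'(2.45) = -17.82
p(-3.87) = 302.31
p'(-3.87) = -199.71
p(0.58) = -2.63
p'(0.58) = 3.25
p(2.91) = -17.91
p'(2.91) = -32.65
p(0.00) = -3.00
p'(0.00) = -3.00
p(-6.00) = 951.00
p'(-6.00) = -423.00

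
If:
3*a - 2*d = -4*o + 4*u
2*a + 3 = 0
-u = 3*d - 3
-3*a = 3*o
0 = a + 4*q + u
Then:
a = -3/2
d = 21/20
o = 3/2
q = 33/80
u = -3/20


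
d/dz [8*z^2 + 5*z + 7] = 16*z + 5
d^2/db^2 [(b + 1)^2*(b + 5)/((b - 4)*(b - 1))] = 2*(67*b^3 - 129*b^2 - 159*b + 437)/(b^6 - 15*b^5 + 87*b^4 - 245*b^3 + 348*b^2 - 240*b + 64)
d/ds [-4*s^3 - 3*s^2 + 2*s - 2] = -12*s^2 - 6*s + 2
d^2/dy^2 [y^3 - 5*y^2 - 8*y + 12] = 6*y - 10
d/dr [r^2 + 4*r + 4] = 2*r + 4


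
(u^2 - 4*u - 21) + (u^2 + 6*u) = 2*u^2 + 2*u - 21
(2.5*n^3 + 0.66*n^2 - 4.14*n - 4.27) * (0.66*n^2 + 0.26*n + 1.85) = 1.65*n^5 + 1.0856*n^4 + 2.0642*n^3 - 2.6736*n^2 - 8.7692*n - 7.8995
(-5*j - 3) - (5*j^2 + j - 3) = -5*j^2 - 6*j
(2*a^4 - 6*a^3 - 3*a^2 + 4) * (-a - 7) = -2*a^5 - 8*a^4 + 45*a^3 + 21*a^2 - 4*a - 28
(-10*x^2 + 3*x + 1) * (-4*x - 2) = 40*x^3 + 8*x^2 - 10*x - 2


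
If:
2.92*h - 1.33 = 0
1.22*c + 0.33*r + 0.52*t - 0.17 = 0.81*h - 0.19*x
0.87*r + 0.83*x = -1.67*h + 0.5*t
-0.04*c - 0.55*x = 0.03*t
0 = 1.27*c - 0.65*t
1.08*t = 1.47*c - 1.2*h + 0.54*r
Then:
No Solution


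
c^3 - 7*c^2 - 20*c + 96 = (c - 8)*(c - 3)*(c + 4)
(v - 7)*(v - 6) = v^2 - 13*v + 42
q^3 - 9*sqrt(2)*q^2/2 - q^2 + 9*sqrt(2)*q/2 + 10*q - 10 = (q - 1)*(q - 5*sqrt(2)/2)*(q - 2*sqrt(2))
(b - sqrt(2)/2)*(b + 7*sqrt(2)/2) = b^2 + 3*sqrt(2)*b - 7/2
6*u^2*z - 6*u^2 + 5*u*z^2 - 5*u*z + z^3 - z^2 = (2*u + z)*(3*u + z)*(z - 1)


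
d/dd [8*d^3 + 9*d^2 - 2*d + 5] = 24*d^2 + 18*d - 2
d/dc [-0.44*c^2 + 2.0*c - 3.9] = 2.0 - 0.88*c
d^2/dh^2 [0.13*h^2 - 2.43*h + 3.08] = 0.260000000000000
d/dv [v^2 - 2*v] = 2*v - 2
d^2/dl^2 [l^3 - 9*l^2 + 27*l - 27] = 6*l - 18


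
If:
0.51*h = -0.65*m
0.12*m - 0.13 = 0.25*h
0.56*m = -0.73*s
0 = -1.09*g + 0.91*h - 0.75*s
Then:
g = -0.16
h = -0.38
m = 0.30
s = -0.23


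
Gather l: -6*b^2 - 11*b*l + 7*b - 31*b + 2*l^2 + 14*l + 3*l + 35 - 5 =-6*b^2 - 24*b + 2*l^2 + l*(17 - 11*b) + 30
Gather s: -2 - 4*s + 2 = -4*s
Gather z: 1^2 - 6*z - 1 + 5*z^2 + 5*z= 5*z^2 - z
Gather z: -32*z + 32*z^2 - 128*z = 32*z^2 - 160*z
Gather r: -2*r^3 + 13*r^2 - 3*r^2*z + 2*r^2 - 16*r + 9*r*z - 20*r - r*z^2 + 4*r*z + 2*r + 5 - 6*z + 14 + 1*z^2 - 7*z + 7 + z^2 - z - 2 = -2*r^3 + r^2*(15 - 3*z) + r*(-z^2 + 13*z - 34) + 2*z^2 - 14*z + 24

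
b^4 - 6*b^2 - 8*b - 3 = (b - 3)*(b + 1)^3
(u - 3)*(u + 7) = u^2 + 4*u - 21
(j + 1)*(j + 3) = j^2 + 4*j + 3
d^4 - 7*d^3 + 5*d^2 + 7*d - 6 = (d - 6)*(d - 1)^2*(d + 1)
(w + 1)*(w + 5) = w^2 + 6*w + 5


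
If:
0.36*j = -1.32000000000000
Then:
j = -3.67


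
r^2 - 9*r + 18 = (r - 6)*(r - 3)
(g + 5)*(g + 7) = g^2 + 12*g + 35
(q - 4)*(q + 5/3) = q^2 - 7*q/3 - 20/3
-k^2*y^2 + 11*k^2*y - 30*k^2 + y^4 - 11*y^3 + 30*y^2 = (-k + y)*(k + y)*(y - 6)*(y - 5)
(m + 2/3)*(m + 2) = m^2 + 8*m/3 + 4/3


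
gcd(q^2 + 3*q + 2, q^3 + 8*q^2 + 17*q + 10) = q^2 + 3*q + 2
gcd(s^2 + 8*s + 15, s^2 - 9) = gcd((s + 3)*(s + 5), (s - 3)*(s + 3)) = s + 3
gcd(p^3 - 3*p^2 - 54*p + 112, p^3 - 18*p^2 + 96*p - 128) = p^2 - 10*p + 16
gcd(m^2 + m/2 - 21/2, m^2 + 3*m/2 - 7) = m + 7/2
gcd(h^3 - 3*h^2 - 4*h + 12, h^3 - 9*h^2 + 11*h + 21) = h - 3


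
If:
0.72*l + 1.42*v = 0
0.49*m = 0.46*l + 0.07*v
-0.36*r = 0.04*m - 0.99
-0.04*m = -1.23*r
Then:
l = 22.10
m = 19.15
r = 0.62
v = -11.21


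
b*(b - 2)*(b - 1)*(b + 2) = b^4 - b^3 - 4*b^2 + 4*b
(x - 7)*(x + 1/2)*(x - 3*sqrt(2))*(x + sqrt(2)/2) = x^4 - 13*x^3/2 - 5*sqrt(2)*x^3/2 - 13*x^2/2 + 65*sqrt(2)*x^2/4 + 35*sqrt(2)*x/4 + 39*x/2 + 21/2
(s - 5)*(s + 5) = s^2 - 25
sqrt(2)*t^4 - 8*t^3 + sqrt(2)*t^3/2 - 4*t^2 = t^2*(t - 4*sqrt(2))*(sqrt(2)*t + sqrt(2)/2)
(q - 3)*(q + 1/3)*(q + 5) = q^3 + 7*q^2/3 - 43*q/3 - 5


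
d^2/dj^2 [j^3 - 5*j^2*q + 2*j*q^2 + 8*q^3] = 6*j - 10*q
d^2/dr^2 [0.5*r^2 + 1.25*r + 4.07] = 1.00000000000000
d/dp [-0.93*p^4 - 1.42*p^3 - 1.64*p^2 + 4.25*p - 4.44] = -3.72*p^3 - 4.26*p^2 - 3.28*p + 4.25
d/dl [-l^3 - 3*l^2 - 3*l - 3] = -3*l^2 - 6*l - 3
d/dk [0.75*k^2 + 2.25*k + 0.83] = 1.5*k + 2.25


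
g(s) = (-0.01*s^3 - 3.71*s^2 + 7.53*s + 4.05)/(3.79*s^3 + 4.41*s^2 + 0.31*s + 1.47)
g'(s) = (-11.37*s^2 - 8.82*s - 0.31)*(-0.01*s^3 - 3.71*s^2 + 7.53*s + 4.05)/(3.79*s^3 + 4.41*s^2 + 0.31*s + 1.47)^2 + (-0.03*s^2 - 7.42*s + 7.53)/(3.79*s^3 + 4.41*s^2 + 0.31*s + 1.47) = (1.38777878078145e-17*s^5 + 14.0168*s^4 - 57.0836*s^3 - 80.45*s^2 - 46.6284*s + 9.8136)/(14.3641*s^6 + 33.4278*s^5 + 21.7979*s^4 + 13.8768*s^3 + 13.0615*s^2 + 0.9114*s + 2.1609)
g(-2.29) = 1.50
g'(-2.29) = 1.64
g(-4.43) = 0.42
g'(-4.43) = 0.15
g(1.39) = 0.36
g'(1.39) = -0.73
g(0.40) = 2.54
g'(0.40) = -3.87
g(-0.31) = 0.81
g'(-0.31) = 6.47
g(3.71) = -0.08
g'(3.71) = -0.02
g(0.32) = 2.83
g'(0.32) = -3.28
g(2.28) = 0.03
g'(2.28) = -0.17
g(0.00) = 2.76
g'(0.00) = 4.54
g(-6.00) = 0.26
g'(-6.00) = 0.06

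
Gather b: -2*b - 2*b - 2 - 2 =-4*b - 4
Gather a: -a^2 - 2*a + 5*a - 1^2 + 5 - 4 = -a^2 + 3*a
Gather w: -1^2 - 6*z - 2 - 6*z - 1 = -12*z - 4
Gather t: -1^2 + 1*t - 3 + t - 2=2*t - 6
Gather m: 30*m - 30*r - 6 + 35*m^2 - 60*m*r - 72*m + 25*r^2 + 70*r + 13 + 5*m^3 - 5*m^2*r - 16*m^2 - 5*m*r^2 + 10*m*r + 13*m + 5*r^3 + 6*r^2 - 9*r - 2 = 5*m^3 + m^2*(19 - 5*r) + m*(-5*r^2 - 50*r - 29) + 5*r^3 + 31*r^2 + 31*r + 5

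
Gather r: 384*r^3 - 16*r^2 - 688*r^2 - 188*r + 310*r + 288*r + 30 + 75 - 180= 384*r^3 - 704*r^2 + 410*r - 75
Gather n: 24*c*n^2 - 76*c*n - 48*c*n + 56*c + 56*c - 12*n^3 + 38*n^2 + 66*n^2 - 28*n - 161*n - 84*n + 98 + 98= 112*c - 12*n^3 + n^2*(24*c + 104) + n*(-124*c - 273) + 196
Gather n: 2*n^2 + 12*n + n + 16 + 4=2*n^2 + 13*n + 20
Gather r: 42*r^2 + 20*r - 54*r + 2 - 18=42*r^2 - 34*r - 16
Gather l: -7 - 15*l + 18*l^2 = 18*l^2 - 15*l - 7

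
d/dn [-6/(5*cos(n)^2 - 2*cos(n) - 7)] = 12*(1 - 5*cos(n))*sin(n)/(-5*cos(n)^2 + 2*cos(n) + 7)^2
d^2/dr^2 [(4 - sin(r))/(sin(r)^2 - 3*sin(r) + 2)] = (sin(r)^4 - 12*sin(r)^3 + 10*sin(r)^2 + 36*sin(r) - 44)/((sin(r) - 2)^3*(sin(r) - 1)^2)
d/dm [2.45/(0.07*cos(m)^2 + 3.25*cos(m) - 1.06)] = (0.343*cos(m) + 7.9625)*sin(m)/(0.07*cos(m)^2 + 3.25*cos(m) - 1.06)^2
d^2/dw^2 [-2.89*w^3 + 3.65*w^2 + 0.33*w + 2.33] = 7.3 - 17.34*w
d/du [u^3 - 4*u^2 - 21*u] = 3*u^2 - 8*u - 21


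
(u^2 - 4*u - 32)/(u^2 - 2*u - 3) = (-u^2 + 4*u + 32)/(-u^2 + 2*u + 3)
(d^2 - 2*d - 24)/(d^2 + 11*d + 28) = (d - 6)/(d + 7)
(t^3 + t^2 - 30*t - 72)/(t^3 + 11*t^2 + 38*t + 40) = (t^2 - 3*t - 18)/(t^2 + 7*t + 10)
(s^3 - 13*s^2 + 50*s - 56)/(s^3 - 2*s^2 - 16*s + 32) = (s - 7)/(s + 4)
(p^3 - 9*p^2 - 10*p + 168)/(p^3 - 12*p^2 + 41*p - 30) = (p^2 - 3*p - 28)/(p^2 - 6*p + 5)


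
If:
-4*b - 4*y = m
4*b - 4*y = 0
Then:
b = y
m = -8*y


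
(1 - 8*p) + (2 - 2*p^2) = -2*p^2 - 8*p + 3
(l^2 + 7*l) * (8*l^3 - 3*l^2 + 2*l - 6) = 8*l^5 + 53*l^4 - 19*l^3 + 8*l^2 - 42*l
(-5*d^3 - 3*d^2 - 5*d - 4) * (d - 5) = -5*d^4 + 22*d^3 + 10*d^2 + 21*d + 20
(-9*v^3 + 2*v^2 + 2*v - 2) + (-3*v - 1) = -9*v^3 + 2*v^2 - v - 3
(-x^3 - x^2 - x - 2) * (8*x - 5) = -8*x^4 - 3*x^3 - 3*x^2 - 11*x + 10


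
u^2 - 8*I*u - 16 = (u - 4*I)^2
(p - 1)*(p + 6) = p^2 + 5*p - 6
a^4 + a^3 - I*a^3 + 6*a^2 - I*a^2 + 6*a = a*(a + 1)*(a - 3*I)*(a + 2*I)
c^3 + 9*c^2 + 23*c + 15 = (c + 1)*(c + 3)*(c + 5)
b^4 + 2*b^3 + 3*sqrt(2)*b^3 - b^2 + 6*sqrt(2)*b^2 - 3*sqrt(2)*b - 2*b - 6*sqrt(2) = (b - 1)*(b + 1)*(b + 2)*(b + 3*sqrt(2))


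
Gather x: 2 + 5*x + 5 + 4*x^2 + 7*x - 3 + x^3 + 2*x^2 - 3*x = x^3 + 6*x^2 + 9*x + 4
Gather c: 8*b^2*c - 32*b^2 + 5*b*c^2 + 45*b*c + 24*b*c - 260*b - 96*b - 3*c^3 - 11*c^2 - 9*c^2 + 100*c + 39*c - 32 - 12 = -32*b^2 - 356*b - 3*c^3 + c^2*(5*b - 20) + c*(8*b^2 + 69*b + 139) - 44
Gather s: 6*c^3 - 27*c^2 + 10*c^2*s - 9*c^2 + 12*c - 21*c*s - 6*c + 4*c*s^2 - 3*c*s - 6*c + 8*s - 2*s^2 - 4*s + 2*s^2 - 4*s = 6*c^3 - 36*c^2 + 4*c*s^2 + s*(10*c^2 - 24*c)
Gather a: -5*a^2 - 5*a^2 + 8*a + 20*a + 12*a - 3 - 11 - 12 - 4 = -10*a^2 + 40*a - 30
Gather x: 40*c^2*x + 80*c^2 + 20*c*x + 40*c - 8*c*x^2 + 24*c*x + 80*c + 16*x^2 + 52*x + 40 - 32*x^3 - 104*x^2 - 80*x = 80*c^2 + 120*c - 32*x^3 + x^2*(-8*c - 88) + x*(40*c^2 + 44*c - 28) + 40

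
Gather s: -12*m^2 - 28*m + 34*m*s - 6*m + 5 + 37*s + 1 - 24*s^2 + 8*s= -12*m^2 - 34*m - 24*s^2 + s*(34*m + 45) + 6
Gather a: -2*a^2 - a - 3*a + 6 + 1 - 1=-2*a^2 - 4*a + 6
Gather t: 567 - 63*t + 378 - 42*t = 945 - 105*t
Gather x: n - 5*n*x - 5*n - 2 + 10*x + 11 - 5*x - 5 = -4*n + x*(5 - 5*n) + 4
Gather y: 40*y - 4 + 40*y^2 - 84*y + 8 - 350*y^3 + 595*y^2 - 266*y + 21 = -350*y^3 + 635*y^2 - 310*y + 25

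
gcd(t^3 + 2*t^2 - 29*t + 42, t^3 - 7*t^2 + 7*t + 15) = t - 3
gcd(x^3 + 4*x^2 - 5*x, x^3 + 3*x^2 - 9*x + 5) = x^2 + 4*x - 5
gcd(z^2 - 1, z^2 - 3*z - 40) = 1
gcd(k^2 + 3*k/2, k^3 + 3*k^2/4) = k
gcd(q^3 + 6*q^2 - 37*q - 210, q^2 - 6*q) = q - 6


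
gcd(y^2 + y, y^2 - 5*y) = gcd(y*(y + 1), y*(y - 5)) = y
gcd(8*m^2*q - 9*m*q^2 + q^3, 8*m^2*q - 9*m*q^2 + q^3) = 8*m^2*q - 9*m*q^2 + q^3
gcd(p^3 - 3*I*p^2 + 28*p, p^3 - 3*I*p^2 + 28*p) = p^3 - 3*I*p^2 + 28*p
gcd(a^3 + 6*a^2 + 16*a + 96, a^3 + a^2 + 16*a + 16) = a^2 + 16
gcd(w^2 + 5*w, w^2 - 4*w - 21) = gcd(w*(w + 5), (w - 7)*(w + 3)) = 1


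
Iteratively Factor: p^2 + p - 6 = (p + 3)*(p - 2)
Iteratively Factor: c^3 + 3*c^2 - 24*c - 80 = (c + 4)*(c^2 - c - 20) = (c - 5)*(c + 4)*(c + 4)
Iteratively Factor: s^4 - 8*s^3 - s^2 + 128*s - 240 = (s - 3)*(s^3 - 5*s^2 - 16*s + 80) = (s - 3)*(s + 4)*(s^2 - 9*s + 20) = (s - 4)*(s - 3)*(s + 4)*(s - 5)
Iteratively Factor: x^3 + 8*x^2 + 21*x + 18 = (x + 2)*(x^2 + 6*x + 9) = (x + 2)*(x + 3)*(x + 3)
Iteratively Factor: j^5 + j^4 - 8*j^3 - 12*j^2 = (j + 2)*(j^4 - j^3 - 6*j^2) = (j - 3)*(j + 2)*(j^3 + 2*j^2) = j*(j - 3)*(j + 2)*(j^2 + 2*j) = j^2*(j - 3)*(j + 2)*(j + 2)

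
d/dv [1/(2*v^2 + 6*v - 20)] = (-v - 3/2)/(v^2 + 3*v - 10)^2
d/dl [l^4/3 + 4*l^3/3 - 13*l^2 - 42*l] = 4*l^3/3 + 4*l^2 - 26*l - 42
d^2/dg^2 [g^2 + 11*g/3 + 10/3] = 2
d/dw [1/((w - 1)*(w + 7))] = 2*(-w - 3)/(w^4 + 12*w^3 + 22*w^2 - 84*w + 49)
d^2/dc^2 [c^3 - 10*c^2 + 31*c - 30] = 6*c - 20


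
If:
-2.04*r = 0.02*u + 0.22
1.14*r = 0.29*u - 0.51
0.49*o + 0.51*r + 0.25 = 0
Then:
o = -0.38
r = -0.12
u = 1.29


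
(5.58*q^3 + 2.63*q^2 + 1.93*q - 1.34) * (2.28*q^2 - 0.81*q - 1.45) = 12.7224*q^5 + 1.4766*q^4 - 5.8209*q^3 - 8.432*q^2 - 1.7131*q + 1.943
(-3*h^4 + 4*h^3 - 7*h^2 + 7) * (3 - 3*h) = 9*h^5 - 21*h^4 + 33*h^3 - 21*h^2 - 21*h + 21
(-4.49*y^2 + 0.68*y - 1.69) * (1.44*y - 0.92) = -6.4656*y^3 + 5.11*y^2 - 3.0592*y + 1.5548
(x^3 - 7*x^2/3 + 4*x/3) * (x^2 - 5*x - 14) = x^5 - 22*x^4/3 - x^3 + 26*x^2 - 56*x/3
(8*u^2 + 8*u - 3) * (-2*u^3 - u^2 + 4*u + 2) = -16*u^5 - 24*u^4 + 30*u^3 + 51*u^2 + 4*u - 6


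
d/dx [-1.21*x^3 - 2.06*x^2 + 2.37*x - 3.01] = -3.63*x^2 - 4.12*x + 2.37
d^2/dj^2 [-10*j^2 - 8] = -20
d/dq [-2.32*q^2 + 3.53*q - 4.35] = 3.53 - 4.64*q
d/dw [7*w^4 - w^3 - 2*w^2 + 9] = w*(28*w^2 - 3*w - 4)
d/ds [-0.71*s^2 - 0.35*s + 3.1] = -1.42*s - 0.35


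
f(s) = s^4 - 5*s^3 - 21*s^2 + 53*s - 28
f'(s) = 4*s^3 - 15*s^2 - 42*s + 53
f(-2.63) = -173.84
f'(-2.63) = -13.06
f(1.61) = -11.25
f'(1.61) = -36.81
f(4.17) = -232.34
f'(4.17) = -92.93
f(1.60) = -10.89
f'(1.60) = -36.22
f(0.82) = -0.97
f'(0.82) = 10.68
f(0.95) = -0.07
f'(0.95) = 2.99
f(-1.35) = -122.20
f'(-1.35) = 72.52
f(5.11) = -290.85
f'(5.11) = -19.57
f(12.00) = 9680.00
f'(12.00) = 4301.00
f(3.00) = -112.00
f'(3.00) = -100.00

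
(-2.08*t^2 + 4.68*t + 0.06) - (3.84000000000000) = -2.08*t^2 + 4.68*t - 3.78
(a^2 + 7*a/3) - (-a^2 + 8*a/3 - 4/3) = 2*a^2 - a/3 + 4/3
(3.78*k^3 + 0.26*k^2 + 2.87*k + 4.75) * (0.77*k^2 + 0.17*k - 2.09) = 2.9106*k^5 + 0.8428*k^4 - 5.6461*k^3 + 3.602*k^2 - 5.1908*k - 9.9275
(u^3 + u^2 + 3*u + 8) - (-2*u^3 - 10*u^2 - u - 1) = 3*u^3 + 11*u^2 + 4*u + 9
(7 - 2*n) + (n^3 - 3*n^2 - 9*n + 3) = n^3 - 3*n^2 - 11*n + 10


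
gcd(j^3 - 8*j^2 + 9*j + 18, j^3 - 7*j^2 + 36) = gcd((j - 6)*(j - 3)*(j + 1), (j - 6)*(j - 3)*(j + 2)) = j^2 - 9*j + 18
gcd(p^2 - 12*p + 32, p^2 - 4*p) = p - 4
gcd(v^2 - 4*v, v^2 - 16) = v - 4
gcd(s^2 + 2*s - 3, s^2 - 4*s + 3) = s - 1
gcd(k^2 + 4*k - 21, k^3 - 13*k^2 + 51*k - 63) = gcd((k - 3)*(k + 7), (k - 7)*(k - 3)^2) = k - 3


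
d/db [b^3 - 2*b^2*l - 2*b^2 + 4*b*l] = 3*b^2 - 4*b*l - 4*b + 4*l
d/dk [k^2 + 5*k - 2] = 2*k + 5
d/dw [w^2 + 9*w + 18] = 2*w + 9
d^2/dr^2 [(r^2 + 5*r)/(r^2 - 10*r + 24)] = 6*(5*r^3 - 24*r^2 - 120*r + 592)/(r^6 - 30*r^5 + 372*r^4 - 2440*r^3 + 8928*r^2 - 17280*r + 13824)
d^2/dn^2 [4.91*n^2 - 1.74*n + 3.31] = 9.82000000000000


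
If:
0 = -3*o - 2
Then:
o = -2/3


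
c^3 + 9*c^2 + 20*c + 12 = (c + 1)*(c + 2)*(c + 6)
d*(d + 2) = d^2 + 2*d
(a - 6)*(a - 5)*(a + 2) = a^3 - 9*a^2 + 8*a + 60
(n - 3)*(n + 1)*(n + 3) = n^3 + n^2 - 9*n - 9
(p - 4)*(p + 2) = p^2 - 2*p - 8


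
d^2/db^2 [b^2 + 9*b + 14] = 2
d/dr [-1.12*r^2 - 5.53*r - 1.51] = -2.24*r - 5.53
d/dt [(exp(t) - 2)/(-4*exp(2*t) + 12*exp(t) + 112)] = ((exp(t) - 2)*(2*exp(t) - 3) - exp(2*t) + 3*exp(t) + 28)*exp(t)/(4*(-exp(2*t) + 3*exp(t) + 28)^2)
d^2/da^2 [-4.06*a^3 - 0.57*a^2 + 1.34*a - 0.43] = -24.36*a - 1.14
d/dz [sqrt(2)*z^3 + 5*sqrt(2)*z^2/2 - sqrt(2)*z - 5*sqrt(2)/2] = sqrt(2)*(3*z^2 + 5*z - 1)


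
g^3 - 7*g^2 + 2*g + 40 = (g - 5)*(g - 4)*(g + 2)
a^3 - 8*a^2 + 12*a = a*(a - 6)*(a - 2)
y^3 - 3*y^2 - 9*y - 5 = (y - 5)*(y + 1)^2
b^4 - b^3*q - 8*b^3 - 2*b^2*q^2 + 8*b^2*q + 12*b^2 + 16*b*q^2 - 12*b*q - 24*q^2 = (b - 6)*(b - 2)*(b - 2*q)*(b + q)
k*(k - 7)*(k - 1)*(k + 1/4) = k^4 - 31*k^3/4 + 5*k^2 + 7*k/4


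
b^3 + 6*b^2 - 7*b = b*(b - 1)*(b + 7)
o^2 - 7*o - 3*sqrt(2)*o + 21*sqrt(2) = (o - 7)*(o - 3*sqrt(2))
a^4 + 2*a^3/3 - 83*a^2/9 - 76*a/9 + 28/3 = (a - 3)*(a - 2/3)*(a + 2)*(a + 7/3)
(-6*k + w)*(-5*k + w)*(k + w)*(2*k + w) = 60*k^4 + 68*k^3*w - k^2*w^2 - 8*k*w^3 + w^4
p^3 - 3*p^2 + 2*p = p*(p - 2)*(p - 1)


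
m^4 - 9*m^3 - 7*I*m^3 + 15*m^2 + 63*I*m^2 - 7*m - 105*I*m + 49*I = (m - 7)*(m - 1)^2*(m - 7*I)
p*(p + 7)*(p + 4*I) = p^3 + 7*p^2 + 4*I*p^2 + 28*I*p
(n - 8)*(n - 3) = n^2 - 11*n + 24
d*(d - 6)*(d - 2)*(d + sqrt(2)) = d^4 - 8*d^3 + sqrt(2)*d^3 - 8*sqrt(2)*d^2 + 12*d^2 + 12*sqrt(2)*d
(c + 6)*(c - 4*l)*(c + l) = c^3 - 3*c^2*l + 6*c^2 - 4*c*l^2 - 18*c*l - 24*l^2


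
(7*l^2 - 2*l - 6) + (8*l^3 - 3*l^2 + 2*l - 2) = 8*l^3 + 4*l^2 - 8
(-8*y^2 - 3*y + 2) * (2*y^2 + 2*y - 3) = -16*y^4 - 22*y^3 + 22*y^2 + 13*y - 6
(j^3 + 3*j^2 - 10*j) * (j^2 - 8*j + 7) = j^5 - 5*j^4 - 27*j^3 + 101*j^2 - 70*j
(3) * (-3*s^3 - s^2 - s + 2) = -9*s^3 - 3*s^2 - 3*s + 6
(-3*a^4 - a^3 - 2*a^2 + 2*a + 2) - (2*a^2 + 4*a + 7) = -3*a^4 - a^3 - 4*a^2 - 2*a - 5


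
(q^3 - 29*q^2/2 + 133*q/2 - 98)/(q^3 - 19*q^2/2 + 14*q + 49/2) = (q - 4)/(q + 1)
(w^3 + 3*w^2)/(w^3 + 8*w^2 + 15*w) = w/(w + 5)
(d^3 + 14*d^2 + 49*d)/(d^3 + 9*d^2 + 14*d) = (d + 7)/(d + 2)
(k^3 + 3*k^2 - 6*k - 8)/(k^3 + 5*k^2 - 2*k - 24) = (k + 1)/(k + 3)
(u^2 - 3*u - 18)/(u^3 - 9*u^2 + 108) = 1/(u - 6)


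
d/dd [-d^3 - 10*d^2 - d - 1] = -3*d^2 - 20*d - 1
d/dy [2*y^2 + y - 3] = 4*y + 1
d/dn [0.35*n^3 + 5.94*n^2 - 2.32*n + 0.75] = 1.05*n^2 + 11.88*n - 2.32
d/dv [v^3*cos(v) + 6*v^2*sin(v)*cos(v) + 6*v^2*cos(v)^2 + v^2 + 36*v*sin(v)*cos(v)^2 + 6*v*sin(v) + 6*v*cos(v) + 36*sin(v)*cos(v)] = -v^3*sin(v) + 3*v^2*cos(v) + 6*sqrt(2)*v^2*cos(2*v + pi/4) - 6*v*sin(v) + 6*sqrt(2)*v*sin(2*v + pi/4) + 15*v*cos(v) + 27*v*cos(3*v) + 8*v + 15*sin(v) + 9*sin(3*v) + 6*cos(v) + 36*cos(2*v)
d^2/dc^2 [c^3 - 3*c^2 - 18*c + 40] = 6*c - 6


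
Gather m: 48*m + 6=48*m + 6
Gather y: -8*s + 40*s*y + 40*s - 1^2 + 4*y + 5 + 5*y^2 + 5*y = 32*s + 5*y^2 + y*(40*s + 9) + 4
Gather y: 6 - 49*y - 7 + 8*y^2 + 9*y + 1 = 8*y^2 - 40*y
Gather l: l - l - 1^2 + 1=0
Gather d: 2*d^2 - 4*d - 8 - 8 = 2*d^2 - 4*d - 16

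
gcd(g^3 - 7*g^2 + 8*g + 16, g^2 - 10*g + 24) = g - 4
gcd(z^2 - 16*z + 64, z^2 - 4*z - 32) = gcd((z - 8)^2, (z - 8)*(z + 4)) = z - 8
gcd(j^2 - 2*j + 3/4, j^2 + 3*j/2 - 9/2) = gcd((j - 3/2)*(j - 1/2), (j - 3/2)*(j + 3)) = j - 3/2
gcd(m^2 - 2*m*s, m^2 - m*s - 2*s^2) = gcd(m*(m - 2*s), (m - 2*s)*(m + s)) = -m + 2*s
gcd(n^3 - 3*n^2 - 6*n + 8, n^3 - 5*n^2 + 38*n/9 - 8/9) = n - 4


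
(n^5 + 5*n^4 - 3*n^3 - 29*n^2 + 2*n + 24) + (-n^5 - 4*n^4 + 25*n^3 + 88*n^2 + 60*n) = n^4 + 22*n^3 + 59*n^2 + 62*n + 24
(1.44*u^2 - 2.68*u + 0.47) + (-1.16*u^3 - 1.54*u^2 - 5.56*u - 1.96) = -1.16*u^3 - 0.1*u^2 - 8.24*u - 1.49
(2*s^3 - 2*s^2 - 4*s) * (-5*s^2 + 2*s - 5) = -10*s^5 + 14*s^4 + 6*s^3 + 2*s^2 + 20*s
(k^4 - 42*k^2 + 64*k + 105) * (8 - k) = -k^5 + 8*k^4 + 42*k^3 - 400*k^2 + 407*k + 840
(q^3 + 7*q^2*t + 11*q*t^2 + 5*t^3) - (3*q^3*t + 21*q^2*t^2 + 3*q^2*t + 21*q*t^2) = -3*q^3*t + q^3 - 21*q^2*t^2 + 4*q^2*t - 10*q*t^2 + 5*t^3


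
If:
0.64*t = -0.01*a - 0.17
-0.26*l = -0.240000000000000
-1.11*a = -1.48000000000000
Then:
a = 1.33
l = 0.92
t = -0.29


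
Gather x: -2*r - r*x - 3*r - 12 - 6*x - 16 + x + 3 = -5*r + x*(-r - 5) - 25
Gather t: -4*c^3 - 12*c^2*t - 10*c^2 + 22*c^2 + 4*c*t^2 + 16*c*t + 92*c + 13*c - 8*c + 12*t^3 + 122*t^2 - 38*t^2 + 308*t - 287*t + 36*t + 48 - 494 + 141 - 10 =-4*c^3 + 12*c^2 + 97*c + 12*t^3 + t^2*(4*c + 84) + t*(-12*c^2 + 16*c + 57) - 315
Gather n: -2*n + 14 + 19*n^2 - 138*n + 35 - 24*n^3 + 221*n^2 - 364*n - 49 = -24*n^3 + 240*n^2 - 504*n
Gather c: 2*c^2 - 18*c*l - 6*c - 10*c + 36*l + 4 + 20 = 2*c^2 + c*(-18*l - 16) + 36*l + 24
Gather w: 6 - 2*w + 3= 9 - 2*w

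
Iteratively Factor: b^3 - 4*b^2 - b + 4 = (b + 1)*(b^2 - 5*b + 4) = (b - 1)*(b + 1)*(b - 4)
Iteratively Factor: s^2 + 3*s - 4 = (s - 1)*(s + 4)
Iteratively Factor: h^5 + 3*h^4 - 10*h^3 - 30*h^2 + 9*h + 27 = (h - 3)*(h^4 + 6*h^3 + 8*h^2 - 6*h - 9) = (h - 3)*(h - 1)*(h^3 + 7*h^2 + 15*h + 9) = (h - 3)*(h - 1)*(h + 3)*(h^2 + 4*h + 3) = (h - 3)*(h - 1)*(h + 1)*(h + 3)*(h + 3)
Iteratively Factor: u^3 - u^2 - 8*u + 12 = (u - 2)*(u^2 + u - 6) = (u - 2)^2*(u + 3)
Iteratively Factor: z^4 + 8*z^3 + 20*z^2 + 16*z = (z + 4)*(z^3 + 4*z^2 + 4*z) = (z + 2)*(z + 4)*(z^2 + 2*z) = z*(z + 2)*(z + 4)*(z + 2)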